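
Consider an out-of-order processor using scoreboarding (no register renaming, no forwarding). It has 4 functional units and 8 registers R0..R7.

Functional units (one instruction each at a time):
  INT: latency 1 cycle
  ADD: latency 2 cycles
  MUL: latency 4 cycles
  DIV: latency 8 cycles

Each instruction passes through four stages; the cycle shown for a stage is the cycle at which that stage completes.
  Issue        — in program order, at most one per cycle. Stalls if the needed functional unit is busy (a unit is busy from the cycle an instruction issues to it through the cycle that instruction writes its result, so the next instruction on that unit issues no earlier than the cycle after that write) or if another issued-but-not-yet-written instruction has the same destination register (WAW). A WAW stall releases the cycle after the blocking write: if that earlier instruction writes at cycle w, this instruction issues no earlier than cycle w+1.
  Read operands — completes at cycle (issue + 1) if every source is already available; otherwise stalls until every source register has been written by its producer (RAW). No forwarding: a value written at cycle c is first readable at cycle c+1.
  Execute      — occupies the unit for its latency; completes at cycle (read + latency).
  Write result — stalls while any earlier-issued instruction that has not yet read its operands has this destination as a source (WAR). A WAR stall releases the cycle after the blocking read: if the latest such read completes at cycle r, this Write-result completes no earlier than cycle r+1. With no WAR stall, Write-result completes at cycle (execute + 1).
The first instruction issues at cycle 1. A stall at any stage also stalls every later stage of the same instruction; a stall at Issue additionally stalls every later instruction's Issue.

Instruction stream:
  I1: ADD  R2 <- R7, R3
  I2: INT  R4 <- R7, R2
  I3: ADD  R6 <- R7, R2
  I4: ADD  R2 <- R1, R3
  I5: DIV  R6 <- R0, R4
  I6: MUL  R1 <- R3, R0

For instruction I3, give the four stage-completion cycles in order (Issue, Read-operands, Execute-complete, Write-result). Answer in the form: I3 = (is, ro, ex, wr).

I1: IS=1 RO=2 EX=4 WR=5
I2: IS=2 RO=6 EX=7 WR=8  [RAW R2: wait I1 write@5]
I3: IS=6 RO=7 EX=9 WR=10  [struct: ADD busy until I1 writes@5]
I4: IS=11 RO=12 EX=14 WR=15  [struct: ADD busy until I3 writes@10]
I5: IS=12 RO=13 EX=21 WR=22
I6: IS=13 RO=14 EX=18 WR=19

I3 = (6, 7, 9, 10)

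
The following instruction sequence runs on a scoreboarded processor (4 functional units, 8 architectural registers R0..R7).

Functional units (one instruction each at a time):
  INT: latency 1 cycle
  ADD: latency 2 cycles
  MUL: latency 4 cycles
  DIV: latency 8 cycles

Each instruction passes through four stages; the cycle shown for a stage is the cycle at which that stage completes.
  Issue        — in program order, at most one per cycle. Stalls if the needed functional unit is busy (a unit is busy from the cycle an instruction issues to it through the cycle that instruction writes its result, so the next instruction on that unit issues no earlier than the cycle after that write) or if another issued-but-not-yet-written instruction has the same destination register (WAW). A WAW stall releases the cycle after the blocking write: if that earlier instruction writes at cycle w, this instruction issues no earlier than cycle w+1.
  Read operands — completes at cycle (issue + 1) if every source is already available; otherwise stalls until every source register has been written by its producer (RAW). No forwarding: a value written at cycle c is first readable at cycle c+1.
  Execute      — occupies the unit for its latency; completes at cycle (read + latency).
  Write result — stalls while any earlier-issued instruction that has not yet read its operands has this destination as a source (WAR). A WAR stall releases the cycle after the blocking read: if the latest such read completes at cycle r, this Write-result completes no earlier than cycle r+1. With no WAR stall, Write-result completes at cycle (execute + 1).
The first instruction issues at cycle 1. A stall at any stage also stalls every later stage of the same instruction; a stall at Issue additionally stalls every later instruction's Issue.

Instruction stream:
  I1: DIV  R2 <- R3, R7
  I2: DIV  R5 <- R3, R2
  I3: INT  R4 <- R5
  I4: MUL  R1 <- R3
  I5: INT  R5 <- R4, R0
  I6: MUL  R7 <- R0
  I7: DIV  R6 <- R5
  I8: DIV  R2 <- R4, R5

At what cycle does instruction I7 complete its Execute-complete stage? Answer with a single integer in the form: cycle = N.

cycle = 38

[I1] 1/2/10/11
[I2] 12/13/21/22  (struct: DIV busy until I1 writes@11)
[I3] 13/23/24/25  (RAW R5: wait I2 write@22)
[I4] 14/15/19/20
[I5] 26/27/28/29  (struct: INT busy until I3 writes@25)
[I6] 27/28/32/33
[I7] 28/30/38/39  (RAW R5: wait I5 write@29)
[I8] 40/41/49/50  (struct: DIV busy until I7 writes@39)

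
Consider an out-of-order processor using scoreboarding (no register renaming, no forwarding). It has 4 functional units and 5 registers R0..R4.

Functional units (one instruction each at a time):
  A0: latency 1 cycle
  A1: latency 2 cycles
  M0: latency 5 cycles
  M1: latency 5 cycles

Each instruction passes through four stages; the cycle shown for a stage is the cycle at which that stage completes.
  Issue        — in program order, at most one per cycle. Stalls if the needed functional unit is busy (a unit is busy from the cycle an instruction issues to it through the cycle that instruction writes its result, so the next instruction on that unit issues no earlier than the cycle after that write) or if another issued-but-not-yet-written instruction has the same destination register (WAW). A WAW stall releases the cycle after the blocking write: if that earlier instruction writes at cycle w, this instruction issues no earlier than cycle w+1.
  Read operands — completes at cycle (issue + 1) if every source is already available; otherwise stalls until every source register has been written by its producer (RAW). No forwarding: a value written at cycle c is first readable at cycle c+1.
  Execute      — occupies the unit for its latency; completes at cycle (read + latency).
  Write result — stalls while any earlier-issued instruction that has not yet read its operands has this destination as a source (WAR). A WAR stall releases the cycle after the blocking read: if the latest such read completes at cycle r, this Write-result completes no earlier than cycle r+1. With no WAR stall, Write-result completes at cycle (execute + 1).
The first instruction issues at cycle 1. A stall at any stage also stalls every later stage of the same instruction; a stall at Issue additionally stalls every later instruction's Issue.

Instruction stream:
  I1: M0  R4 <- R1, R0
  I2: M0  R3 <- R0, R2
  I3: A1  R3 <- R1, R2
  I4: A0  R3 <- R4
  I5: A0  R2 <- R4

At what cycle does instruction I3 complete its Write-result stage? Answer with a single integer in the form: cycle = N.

cycle = 21

[1] I1 issues→M0
[2] I1 reads
[7] I1 exec-done
[8] I1 writes R4
[9] I2 issues→M0
[10] I2 reads
[15] I2 exec-done
[16] I2 writes R3
[17] I3 issues→A1
[18] I3 reads
[20] I3 exec-done
[21] I3 writes R3
[22] I4 issues→A0
[23] I4 reads
[24] I4 exec-done
[25] I4 writes R3
[26] I5 issues→A0
[27] I5 reads
[28] I5 exec-done
[29] I5 writes R2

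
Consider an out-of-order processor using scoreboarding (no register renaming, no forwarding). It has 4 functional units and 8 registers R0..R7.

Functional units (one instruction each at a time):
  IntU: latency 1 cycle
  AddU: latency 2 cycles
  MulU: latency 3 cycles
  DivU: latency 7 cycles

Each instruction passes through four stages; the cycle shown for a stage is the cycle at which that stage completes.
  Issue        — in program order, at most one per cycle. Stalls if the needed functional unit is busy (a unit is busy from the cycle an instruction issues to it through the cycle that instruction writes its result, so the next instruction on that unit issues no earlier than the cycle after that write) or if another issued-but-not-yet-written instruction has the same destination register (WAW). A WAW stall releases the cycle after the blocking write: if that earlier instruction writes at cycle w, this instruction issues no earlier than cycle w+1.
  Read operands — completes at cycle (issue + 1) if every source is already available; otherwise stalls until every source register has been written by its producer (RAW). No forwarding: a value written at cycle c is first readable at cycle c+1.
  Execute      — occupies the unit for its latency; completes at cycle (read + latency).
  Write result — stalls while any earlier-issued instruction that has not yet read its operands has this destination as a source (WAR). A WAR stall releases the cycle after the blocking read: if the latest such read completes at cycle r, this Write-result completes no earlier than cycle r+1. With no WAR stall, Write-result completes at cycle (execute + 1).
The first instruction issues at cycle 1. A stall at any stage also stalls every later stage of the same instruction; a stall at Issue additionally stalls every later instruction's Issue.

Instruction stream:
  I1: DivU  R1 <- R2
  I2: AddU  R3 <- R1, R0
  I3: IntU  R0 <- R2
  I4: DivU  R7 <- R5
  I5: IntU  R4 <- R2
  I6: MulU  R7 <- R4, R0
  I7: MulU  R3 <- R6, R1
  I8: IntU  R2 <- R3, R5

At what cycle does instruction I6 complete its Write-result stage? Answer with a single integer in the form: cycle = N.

I1  is:1  ro:2  ex:9  wr:10
I2  is:2  ro:11  ex:13  wr:14  — RAW R1: wait I1 write@10
I3  is:3  ro:4  ex:5  wr:12  — WAR R0: wait I2 read@11
I4  is:11  ro:12  ex:19  wr:20  — struct: DivU busy until I1 writes@10
I5  is:13  ro:14  ex:15  wr:16  — struct: IntU busy until I3 writes@12
I6  is:21  ro:22  ex:25  wr:26  — WAW R7: wait I4 write@20
I7  is:27  ro:28  ex:31  wr:32  — struct: MulU busy until I6 writes@26
I8  is:28  ro:33  ex:34  wr:35  — RAW R3: wait I7 write@32

cycle = 26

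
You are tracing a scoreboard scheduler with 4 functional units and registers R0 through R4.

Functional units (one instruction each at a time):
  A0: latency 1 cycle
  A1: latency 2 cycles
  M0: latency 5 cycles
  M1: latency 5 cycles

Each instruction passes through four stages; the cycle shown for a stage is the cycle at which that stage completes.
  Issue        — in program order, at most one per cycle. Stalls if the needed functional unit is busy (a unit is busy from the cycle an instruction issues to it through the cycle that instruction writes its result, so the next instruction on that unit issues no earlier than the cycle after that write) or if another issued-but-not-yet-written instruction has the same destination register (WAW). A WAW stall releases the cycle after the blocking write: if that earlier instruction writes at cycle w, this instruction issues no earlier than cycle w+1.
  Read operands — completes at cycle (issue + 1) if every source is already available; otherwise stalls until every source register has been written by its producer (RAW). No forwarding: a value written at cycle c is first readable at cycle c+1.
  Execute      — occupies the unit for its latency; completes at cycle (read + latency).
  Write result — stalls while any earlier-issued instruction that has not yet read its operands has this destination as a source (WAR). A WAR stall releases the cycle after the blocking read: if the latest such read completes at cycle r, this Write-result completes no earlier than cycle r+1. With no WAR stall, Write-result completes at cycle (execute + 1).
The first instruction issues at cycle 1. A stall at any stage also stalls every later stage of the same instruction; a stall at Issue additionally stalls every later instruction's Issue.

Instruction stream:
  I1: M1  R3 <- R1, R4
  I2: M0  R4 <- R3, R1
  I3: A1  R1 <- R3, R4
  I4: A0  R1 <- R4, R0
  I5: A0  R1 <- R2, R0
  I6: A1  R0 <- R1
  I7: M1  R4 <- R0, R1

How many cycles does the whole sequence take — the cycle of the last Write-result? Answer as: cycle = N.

I1 -> (1, 2, 7, 8)
I2 -> (2, 9, 14, 15)  // RAW R3: wait I1 write@8
I3 -> (3, 16, 18, 19)  // RAW R4: wait I2 write@15
I4 -> (20, 21, 22, 23)  // WAW R1: wait I3 write@19
I5 -> (24, 25, 26, 27)  // struct: A0 busy until I4 writes@23
I6 -> (25, 28, 30, 31)  // RAW R1: wait I5 write@27
I7 -> (26, 32, 37, 38)  // RAW R0: wait I6 write@31

cycle = 38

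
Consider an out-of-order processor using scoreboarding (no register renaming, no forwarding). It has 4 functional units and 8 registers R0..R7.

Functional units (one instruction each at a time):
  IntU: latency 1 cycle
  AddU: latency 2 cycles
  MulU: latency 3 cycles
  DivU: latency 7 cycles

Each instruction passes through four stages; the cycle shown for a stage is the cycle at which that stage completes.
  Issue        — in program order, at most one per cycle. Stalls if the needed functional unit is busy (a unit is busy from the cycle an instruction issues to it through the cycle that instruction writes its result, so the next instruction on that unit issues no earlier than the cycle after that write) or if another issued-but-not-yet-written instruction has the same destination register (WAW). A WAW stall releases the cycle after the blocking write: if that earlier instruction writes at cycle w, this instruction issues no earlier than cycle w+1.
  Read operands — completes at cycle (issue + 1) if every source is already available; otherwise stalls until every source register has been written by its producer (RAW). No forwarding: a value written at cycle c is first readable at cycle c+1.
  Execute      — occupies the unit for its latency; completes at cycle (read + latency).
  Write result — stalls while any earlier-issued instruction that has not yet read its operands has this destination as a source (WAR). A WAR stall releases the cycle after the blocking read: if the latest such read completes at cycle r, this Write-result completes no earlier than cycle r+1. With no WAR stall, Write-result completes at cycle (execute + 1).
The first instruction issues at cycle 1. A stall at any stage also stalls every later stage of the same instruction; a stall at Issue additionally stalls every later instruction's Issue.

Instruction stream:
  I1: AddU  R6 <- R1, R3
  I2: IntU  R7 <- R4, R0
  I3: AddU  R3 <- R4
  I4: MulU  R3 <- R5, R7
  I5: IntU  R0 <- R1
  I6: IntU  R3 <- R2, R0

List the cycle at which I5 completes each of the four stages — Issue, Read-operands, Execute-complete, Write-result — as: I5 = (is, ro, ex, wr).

t=1  issue I1 (AddU)
t=2  I1 read-ops; issue I2 (IntU)
t=3  I2 read-ops
t=4  I1 finished on AddU; I2 finished on IntU
t=5  I1→R6; I2→R7
t=6  issue I3 (AddU)
t=7  I3 read-ops
t=9  I3 finished on AddU
t=10  I3→R3
t=11  issue I4 (MulU)
t=12  I4 read-ops; issue I5 (IntU)
t=13  I5 read-ops
t=14  I5 finished on IntU
t=15  I4 finished on MulU; I5→R0
t=16  I4→R3
t=17  issue I6 (IntU)
t=18  I6 read-ops
t=19  I6 finished on IntU
t=20  I6→R3

I5 = (12, 13, 14, 15)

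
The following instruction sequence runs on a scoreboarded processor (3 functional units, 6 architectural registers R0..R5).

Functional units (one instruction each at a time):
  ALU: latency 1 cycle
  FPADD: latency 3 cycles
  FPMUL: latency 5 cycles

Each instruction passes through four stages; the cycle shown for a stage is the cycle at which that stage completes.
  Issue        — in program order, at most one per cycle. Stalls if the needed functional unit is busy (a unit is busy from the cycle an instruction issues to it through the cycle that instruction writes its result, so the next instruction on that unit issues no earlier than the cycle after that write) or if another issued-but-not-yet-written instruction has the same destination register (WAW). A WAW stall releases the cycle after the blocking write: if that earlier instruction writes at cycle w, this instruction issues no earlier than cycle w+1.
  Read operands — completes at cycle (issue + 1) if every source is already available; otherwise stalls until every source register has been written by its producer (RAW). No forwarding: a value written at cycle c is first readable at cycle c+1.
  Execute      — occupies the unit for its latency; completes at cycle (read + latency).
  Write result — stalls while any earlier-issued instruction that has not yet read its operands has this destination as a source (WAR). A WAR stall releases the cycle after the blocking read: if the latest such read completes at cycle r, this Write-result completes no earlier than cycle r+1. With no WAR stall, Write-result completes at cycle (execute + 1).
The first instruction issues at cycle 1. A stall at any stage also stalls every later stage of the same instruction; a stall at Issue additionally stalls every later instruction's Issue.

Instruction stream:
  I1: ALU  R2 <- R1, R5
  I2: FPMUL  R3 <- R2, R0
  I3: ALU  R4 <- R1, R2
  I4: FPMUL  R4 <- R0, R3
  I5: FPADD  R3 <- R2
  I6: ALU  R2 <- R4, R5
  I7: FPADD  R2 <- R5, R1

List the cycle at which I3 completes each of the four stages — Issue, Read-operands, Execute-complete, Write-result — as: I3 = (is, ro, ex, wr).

I3 = (5, 6, 7, 8)

I1  is:1  ro:2  ex:3  wr:4
I2  is:2  ro:5  ex:10  wr:11  — RAW R2: wait I1 write@4
I3  is:5  ro:6  ex:7  wr:8  — struct: ALU busy until I1 writes@4
I4  is:12  ro:13  ex:18  wr:19  — struct: FPMUL busy until I2 writes@11
I5  is:13  ro:14  ex:17  wr:18
I6  is:14  ro:20  ex:21  wr:22  — RAW R4: wait I4 write@19
I7  is:23  ro:24  ex:27  wr:28  — WAW R2: wait I6 write@22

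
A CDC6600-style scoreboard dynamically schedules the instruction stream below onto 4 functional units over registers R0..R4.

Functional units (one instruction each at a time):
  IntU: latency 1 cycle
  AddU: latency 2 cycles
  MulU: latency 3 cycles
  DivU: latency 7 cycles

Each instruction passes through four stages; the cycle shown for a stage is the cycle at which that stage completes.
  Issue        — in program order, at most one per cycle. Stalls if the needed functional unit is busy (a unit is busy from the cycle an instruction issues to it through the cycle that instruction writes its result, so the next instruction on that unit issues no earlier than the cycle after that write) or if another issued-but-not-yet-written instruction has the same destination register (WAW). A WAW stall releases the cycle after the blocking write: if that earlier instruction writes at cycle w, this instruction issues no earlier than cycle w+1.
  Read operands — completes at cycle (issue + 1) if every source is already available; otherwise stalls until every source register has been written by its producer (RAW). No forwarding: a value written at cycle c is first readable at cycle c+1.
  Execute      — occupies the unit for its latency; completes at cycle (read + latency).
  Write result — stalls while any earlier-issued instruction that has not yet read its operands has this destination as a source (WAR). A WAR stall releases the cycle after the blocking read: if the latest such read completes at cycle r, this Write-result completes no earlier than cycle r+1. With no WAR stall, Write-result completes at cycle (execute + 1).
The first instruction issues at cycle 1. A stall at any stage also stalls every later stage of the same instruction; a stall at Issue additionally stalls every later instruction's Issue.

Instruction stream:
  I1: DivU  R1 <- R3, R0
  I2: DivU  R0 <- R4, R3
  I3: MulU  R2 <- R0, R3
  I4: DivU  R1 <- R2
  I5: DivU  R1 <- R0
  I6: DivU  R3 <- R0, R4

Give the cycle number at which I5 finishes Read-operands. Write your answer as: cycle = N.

cycle = 36

I1 -> (1, 2, 9, 10)
I2 -> (11, 12, 19, 20)  // struct: DivU busy until I1 writes@10
I3 -> (12, 21, 24, 25)  // RAW R0: wait I2 write@20
I4 -> (21, 26, 33, 34)  // struct: DivU busy until I2 writes@20, RAW R2: wait I3 write@25
I5 -> (35, 36, 43, 44)  // struct: DivU busy until I4 writes@34
I6 -> (45, 46, 53, 54)  // struct: DivU busy until I5 writes@44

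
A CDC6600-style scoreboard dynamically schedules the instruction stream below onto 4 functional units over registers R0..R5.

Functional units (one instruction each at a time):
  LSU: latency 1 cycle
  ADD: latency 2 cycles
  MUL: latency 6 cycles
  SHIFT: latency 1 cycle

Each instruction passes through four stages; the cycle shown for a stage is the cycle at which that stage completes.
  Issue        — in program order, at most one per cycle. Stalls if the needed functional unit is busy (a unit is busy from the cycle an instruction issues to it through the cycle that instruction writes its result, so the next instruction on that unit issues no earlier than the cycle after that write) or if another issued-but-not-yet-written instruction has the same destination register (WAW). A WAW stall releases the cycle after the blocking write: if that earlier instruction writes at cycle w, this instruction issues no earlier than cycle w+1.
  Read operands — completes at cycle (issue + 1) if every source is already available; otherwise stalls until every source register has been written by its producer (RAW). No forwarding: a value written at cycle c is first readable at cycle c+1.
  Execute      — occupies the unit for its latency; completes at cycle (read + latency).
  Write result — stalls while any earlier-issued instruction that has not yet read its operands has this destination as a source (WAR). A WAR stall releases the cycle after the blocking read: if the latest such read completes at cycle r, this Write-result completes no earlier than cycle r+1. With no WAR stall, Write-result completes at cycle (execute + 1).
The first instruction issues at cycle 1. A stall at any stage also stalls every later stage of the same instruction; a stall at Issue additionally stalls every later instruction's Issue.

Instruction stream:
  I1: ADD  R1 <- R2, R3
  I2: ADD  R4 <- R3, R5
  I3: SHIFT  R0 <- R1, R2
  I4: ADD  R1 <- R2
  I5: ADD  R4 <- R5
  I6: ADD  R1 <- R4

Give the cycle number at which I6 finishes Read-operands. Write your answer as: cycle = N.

[1] I1→ADD
[2] I1 RO
[4] I1 EX
[5] I1 WR R1
[6] I2→ADD
[7] I2 RO | I3→SHIFT
[8] I3 RO
[9] I2 EX | I3 EX
[10] I2 WR R4 | I3 WR R0
[11] I4→ADD
[12] I4 RO
[14] I4 EX
[15] I4 WR R1
[16] I5→ADD
[17] I5 RO
[19] I5 EX
[20] I5 WR R4
[21] I6→ADD
[22] I6 RO
[24] I6 EX
[25] I6 WR R1

cycle = 22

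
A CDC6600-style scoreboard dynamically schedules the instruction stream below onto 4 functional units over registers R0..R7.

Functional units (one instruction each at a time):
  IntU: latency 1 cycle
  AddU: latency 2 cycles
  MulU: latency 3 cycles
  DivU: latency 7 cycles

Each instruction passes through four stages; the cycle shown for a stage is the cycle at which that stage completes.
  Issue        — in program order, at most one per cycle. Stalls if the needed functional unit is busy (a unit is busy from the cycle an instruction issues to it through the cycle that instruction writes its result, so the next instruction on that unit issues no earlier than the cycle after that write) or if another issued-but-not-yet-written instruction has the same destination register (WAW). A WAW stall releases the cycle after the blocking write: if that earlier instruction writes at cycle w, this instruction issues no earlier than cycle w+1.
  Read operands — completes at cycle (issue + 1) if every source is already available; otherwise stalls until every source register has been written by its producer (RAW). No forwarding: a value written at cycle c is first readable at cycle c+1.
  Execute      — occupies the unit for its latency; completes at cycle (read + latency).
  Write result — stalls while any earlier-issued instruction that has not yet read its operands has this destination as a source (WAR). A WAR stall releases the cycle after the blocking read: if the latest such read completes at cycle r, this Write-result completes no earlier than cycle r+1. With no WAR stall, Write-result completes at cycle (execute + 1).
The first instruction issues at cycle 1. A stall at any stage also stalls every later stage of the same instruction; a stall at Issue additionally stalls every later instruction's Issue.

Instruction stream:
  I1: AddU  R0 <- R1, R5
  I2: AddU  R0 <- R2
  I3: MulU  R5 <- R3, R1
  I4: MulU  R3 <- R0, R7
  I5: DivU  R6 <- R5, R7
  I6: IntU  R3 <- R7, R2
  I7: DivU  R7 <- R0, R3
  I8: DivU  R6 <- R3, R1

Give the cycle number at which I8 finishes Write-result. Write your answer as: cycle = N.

cycle = 43

I1  is:1  ro:2  ex:4  wr:5
I2  is:6  ro:7  ex:9  wr:10  — struct: AddU busy until I1 writes@5
I3  is:7  ro:8  ex:11  wr:12
I4  is:13  ro:14  ex:17  wr:18  — struct: MulU busy until I3 writes@12
I5  is:14  ro:15  ex:22  wr:23
I6  is:19  ro:20  ex:21  wr:22  — WAW R3: wait I4 write@18
I7  is:24  ro:25  ex:32  wr:33  — struct: DivU busy until I5 writes@23
I8  is:34  ro:35  ex:42  wr:43  — struct: DivU busy until I7 writes@33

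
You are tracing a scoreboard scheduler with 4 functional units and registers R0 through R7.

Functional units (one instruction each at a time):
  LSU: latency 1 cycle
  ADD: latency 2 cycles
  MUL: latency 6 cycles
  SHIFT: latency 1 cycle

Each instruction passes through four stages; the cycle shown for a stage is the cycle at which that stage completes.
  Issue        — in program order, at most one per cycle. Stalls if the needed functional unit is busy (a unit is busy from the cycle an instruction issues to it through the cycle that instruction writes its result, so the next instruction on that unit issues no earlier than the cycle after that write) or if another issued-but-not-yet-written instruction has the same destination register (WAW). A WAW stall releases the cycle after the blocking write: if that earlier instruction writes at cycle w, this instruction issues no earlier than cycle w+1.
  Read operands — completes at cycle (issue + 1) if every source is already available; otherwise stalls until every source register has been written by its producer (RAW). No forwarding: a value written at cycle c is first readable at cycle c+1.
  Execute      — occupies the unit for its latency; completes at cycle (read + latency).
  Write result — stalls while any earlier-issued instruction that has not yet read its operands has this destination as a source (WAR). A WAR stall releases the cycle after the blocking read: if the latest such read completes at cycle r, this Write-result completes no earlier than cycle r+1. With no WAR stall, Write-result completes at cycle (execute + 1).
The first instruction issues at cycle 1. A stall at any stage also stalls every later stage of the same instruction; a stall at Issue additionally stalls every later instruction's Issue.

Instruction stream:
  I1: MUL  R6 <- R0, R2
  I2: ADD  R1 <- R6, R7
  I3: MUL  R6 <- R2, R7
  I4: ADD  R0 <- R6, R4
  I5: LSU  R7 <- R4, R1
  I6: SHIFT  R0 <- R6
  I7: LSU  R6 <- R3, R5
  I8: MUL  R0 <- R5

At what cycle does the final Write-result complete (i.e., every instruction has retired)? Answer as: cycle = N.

I1: IS=1 RO=2 EX=8 WR=9
I2: IS=2 RO=10 EX=12 WR=13  [RAW R6: wait I1 write@9]
I3: IS=10 RO=11 EX=17 WR=18  [struct: MUL busy until I1 writes@9]
I4: IS=14 RO=19 EX=21 WR=22  [struct: ADD busy until I2 writes@13; RAW R6: wait I3 write@18]
I5: IS=15 RO=16 EX=17 WR=18
I6: IS=23 RO=24 EX=25 WR=26  [WAW R0: wait I4 write@22]
I7: IS=24 RO=25 EX=26 WR=27
I8: IS=27 RO=28 EX=34 WR=35  [WAW R0: wait I6 write@26]

cycle = 35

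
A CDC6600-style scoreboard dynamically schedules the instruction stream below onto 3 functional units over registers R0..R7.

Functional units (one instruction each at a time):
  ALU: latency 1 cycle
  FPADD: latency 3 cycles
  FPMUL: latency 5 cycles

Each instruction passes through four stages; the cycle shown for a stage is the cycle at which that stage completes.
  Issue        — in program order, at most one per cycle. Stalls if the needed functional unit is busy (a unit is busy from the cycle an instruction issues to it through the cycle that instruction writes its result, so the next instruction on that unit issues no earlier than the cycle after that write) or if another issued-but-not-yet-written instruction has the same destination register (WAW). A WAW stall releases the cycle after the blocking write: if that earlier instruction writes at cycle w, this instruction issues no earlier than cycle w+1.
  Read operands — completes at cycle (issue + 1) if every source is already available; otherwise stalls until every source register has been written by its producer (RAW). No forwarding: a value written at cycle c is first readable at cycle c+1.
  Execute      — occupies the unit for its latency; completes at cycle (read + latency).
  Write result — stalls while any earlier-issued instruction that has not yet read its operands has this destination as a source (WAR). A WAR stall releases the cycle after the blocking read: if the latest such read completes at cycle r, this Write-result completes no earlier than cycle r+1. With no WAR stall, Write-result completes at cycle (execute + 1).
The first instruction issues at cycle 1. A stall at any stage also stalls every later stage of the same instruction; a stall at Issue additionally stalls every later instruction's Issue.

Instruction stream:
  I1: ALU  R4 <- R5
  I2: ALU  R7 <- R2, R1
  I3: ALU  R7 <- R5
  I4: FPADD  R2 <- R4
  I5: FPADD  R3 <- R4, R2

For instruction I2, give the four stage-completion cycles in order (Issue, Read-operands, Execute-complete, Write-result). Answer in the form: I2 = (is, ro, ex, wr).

I2 = (5, 6, 7, 8)

I1: IS=1 RO=2 EX=3 WR=4
I2: IS=5 RO=6 EX=7 WR=8  [struct: ALU busy until I1 writes@4]
I3: IS=9 RO=10 EX=11 WR=12  [struct: ALU busy until I2 writes@8]
I4: IS=10 RO=11 EX=14 WR=15
I5: IS=16 RO=17 EX=20 WR=21  [struct: FPADD busy until I4 writes@15]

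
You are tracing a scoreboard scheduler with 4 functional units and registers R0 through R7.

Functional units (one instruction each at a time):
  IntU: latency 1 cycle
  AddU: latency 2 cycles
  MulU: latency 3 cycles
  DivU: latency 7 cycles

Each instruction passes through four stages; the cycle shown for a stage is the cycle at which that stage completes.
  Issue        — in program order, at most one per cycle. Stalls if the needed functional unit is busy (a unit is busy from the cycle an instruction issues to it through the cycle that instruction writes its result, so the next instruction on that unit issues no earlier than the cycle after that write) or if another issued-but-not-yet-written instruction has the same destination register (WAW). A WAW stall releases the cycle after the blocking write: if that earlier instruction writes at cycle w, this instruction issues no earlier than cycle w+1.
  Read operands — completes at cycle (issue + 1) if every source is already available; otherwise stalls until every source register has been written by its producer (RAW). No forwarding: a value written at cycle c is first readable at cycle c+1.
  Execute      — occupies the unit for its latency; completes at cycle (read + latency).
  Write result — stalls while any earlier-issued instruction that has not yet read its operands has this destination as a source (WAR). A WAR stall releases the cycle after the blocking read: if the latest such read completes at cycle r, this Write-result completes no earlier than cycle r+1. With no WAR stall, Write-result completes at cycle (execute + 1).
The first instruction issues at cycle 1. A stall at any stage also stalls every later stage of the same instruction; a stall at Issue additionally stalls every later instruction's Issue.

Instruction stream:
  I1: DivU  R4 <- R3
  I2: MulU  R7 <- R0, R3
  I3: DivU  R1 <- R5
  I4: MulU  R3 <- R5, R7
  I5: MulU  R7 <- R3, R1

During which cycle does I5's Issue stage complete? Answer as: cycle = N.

c1: issue I1 (DivU)
c2: I1 read-ops, issue I2 (MulU)
c3: I2 read-ops
c6: I2 finished on MulU
c7: I2→R7
c9: I1 finished on DivU
c10: I1→R4
c11: issue I3 (DivU)
c12: I3 read-ops, issue I4 (MulU)
c13: I4 read-ops
c16: I4 finished on MulU
c17: I4→R3
c18: issue I5 (MulU)
c19: I3 finished on DivU
c20: I3→R1
c21: I5 read-ops
c24: I5 finished on MulU
c25: I5→R7

cycle = 18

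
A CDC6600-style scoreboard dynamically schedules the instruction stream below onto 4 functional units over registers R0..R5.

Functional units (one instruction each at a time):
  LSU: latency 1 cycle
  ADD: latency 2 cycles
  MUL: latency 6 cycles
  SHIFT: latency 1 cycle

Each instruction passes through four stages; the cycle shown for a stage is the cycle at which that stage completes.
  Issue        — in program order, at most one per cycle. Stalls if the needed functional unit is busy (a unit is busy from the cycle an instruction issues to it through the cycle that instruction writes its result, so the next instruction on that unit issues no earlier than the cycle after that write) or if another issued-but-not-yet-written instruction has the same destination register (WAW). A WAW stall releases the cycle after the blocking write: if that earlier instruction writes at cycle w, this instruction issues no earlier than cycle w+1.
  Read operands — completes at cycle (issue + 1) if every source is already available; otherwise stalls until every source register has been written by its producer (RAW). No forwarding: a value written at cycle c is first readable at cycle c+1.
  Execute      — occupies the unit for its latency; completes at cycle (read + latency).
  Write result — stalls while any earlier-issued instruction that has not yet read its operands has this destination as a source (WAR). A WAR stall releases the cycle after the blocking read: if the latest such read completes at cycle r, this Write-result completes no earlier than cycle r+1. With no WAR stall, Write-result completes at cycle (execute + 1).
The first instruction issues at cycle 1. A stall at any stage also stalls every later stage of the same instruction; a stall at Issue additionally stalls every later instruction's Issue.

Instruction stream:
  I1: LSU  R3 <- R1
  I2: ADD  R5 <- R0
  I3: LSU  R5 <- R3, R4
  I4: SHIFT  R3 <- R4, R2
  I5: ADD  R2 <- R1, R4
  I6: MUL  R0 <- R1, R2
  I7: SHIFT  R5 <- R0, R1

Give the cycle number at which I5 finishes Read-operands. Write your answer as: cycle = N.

cycle = 10

I1 -> (1, 2, 3, 4)
I2 -> (2, 3, 5, 6)
I3 -> (7, 8, 9, 10)  // WAW R5: wait I2 write@6
I4 -> (8, 9, 10, 11)
I5 -> (9, 10, 12, 13)
I6 -> (10, 14, 20, 21)  // RAW R2: wait I5 write@13
I7 -> (12, 22, 23, 24)  // struct: SHIFT busy until I4 writes@11, RAW R0: wait I6 write@21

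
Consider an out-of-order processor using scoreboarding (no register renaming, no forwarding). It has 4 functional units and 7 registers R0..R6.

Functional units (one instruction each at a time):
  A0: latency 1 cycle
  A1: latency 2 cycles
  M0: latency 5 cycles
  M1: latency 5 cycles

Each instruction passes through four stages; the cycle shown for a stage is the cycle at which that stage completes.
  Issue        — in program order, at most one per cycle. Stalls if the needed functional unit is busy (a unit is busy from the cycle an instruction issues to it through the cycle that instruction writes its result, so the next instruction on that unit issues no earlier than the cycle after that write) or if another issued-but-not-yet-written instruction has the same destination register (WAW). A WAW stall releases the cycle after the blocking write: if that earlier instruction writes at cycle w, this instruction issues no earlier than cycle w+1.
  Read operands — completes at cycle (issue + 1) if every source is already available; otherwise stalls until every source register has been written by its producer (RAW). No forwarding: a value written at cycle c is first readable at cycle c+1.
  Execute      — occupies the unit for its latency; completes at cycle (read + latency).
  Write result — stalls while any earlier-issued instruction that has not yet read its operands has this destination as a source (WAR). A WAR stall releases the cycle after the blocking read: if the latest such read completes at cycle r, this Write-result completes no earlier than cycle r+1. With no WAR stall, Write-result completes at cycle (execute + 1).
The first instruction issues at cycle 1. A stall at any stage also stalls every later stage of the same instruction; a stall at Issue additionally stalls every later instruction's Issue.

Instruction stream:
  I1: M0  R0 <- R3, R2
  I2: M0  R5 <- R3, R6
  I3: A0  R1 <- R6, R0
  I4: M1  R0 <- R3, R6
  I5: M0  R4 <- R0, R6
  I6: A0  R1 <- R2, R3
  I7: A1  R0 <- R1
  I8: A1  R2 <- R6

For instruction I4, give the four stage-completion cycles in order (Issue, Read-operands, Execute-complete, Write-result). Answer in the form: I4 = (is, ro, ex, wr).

[1] issue I1 (M0)
[2] I1 read-ops
[7] I1 finished on M0
[8] I1→R0
[9] issue I2 (M0)
[10] I2 read-ops | issue I3 (A0)
[11] I3 read-ops | issue I4 (M1)
[12] I3 finished on A0 | I4 read-ops
[13] I3→R1
[15] I2 finished on M0
[16] I2→R5
[17] I4 finished on M1 | issue I5 (M0)
[18] I4→R0 | issue I6 (A0)
[19] I5 read-ops | I6 read-ops | issue I7 (A1)
[20] I6 finished on A0
[21] I6→R1
[22] I7 read-ops
[24] I5 finished on M0 | I7 finished on A1
[25] I5→R4 | I7→R0
[26] issue I8 (A1)
[27] I8 read-ops
[29] I8 finished on A1
[30] I8→R2

I4 = (11, 12, 17, 18)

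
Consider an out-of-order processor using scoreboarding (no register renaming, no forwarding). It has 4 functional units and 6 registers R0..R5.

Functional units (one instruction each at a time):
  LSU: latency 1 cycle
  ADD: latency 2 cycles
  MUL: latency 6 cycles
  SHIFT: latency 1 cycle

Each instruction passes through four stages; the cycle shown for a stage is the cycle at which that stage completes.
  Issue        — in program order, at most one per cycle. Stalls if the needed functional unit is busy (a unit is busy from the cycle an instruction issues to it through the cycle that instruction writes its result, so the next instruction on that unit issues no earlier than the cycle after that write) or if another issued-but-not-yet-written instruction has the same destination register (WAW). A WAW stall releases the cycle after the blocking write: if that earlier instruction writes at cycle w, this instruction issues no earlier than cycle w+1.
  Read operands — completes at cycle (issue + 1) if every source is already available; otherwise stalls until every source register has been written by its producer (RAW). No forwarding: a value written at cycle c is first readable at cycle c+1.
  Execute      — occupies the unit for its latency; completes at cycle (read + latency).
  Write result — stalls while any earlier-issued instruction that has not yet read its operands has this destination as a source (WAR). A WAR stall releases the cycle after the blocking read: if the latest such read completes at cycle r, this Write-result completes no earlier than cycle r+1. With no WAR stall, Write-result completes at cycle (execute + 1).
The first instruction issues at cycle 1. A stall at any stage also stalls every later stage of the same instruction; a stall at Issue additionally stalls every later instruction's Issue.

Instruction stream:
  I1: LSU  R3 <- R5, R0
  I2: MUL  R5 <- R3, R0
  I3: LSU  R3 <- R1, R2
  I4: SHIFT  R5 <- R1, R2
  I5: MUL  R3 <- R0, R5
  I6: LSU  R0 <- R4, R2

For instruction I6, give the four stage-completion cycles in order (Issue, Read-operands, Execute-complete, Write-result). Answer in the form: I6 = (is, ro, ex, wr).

I6 = (15, 16, 17, 18)

  I1 | 1 | 2 | 3 | 4
  I2 | 2 | 5 | 11 | 12   RAW R3: wait I1 write@4
  I3 | 5 | 6 | 7 | 8   struct: LSU busy until I1 writes@4
  I4 | 13 | 14 | 15 | 16   WAW R5: wait I2 write@12
  I5 | 14 | 17 | 23 | 24   RAW R5: wait I4 write@16
  I6 | 15 | 16 | 17 | 18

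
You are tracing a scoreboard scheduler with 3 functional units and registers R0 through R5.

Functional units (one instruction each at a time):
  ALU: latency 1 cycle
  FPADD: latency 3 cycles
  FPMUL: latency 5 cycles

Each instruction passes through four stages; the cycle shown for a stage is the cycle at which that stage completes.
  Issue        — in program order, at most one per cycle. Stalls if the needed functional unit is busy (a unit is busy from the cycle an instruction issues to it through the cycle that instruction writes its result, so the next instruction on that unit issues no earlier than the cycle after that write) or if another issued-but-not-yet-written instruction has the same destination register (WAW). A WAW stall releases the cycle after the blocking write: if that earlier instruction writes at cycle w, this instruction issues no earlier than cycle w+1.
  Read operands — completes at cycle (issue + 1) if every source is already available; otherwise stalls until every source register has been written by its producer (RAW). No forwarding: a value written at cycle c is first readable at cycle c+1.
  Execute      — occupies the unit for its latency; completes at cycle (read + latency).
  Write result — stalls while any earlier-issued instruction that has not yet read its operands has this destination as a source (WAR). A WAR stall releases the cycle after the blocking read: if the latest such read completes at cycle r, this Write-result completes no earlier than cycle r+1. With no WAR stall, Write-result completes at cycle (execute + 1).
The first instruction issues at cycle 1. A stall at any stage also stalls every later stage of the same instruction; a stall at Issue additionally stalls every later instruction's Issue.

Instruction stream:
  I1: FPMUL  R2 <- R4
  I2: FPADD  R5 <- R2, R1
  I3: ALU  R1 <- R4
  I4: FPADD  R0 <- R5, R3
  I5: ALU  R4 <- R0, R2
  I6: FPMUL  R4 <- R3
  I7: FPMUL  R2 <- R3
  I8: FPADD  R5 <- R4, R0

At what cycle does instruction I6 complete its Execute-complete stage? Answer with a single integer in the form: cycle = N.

cycle = 29

[1] I1 dispatched to FPMUL
[2] I1 operands ready, I2 dispatched to FPADD
[3] I3 dispatched to ALU
[4] I3 operands ready
[5] I3 complete
[7] I1 complete
[8] R2←I1
[9] I2 operands ready
[10] R1←I3
[12] I2 complete
[13] R5←I2
[14] I4 dispatched to FPADD
[15] I4 operands ready, I5 dispatched to ALU
[18] I4 complete
[19] R0←I4
[20] I5 operands ready
[21] I5 complete
[22] R4←I5
[23] I6 dispatched to FPMUL
[24] I6 operands ready
[29] I6 complete
[30] R4←I6
[31] I7 dispatched to FPMUL
[32] I7 operands ready, I8 dispatched to FPADD
[33] I8 operands ready
[36] I8 complete
[37] I7 complete, R5←I8
[38] R2←I7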